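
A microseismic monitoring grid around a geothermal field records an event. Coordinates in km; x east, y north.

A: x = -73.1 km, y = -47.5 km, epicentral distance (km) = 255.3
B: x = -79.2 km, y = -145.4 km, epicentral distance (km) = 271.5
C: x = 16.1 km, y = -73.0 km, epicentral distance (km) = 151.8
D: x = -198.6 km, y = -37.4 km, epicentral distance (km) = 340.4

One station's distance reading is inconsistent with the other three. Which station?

Solve using three stations at a time. Using B, C, D (subtract circle equations pairwise → linear system) gives (x, y) ≈ (137.2, 18.6).
Distances from that point to each station vs reported:
  A: calculated 220.4 vs reported 255.3 → residual 34.9 km
  B: calculated 271.5 vs reported 271.5 → residual 0.0 km
  C: calculated 151.8 vs reported 151.8 → residual 0.0 km
  D: calculated 340.4 vs reported 340.4 → residual 0.0 km
B, C, D are mutually consistent (residuals ≈ 0); A is off by 34.9 km.

A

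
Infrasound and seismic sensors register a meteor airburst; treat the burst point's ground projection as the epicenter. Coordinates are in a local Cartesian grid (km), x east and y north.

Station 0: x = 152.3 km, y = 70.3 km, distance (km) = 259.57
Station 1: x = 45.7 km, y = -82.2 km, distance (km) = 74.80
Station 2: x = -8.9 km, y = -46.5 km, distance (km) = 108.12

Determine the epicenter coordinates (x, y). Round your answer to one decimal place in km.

Circle about each station: (x − 152.3)² + (y − 70.3)² = 259.57²; (x − 45.7)² + (y + 82.2)² = 74.80²; (x + 8.9)² + (y + 46.5)² = 108.12².
Subtracting pairs of circle equations eliminates x²+y² and gives linear equations (the radical axes):
-213.2 x − 305.0 y = 42489.49
-322.4 x − 233.6 y = 29790.73
Solving the 2×2 system: x ≈ 17.3, y ≈ -151.4 km.

(17.3, -151.4)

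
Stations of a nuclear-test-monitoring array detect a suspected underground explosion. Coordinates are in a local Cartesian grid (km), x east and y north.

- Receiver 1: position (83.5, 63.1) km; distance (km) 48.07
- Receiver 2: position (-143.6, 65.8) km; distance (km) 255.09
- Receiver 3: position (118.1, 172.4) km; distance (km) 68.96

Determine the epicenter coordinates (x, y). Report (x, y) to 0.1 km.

Circle about each station: (x − 83.5)² + (y − 63.1)² = 48.07²; (x + 143.6)² + (y − 65.8)² = 255.09²; (x − 118.1)² + (y − 172.4)² = 68.96².
Subtracting the Receiver 1 equation from the Receiver 2 and Receiver 3 equations removes the quadratic terms:
-454.2 x + 5.4 y = -48763.44
69.2 x + 218.6 y = 30270.75
Solving the 2×2 system: x ≈ 108.6, y ≈ 104.1 km.

x ≈ 108.6 km, y ≈ 104.1 km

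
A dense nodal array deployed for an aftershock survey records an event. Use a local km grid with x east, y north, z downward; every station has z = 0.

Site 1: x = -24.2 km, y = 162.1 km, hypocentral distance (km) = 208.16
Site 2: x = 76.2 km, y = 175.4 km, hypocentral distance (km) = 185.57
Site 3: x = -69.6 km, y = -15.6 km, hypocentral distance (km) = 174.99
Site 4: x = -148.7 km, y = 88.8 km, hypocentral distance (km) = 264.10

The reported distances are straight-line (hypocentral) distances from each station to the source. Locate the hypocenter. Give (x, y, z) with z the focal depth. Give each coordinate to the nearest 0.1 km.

(92.4, 1.9, 63.8)

Each station gives a sphere (x−x_i)² + (y−y_i)² + z² = d_i² (stations at z=0).
Subtracting the Site 1 sphere from Site 2 and Site 3: z² cancels, leaving linear equations in x and y:
200.8 x + 26.6 y = 18603.91
-90.8 x − 355.4 y = -9065.44
Solving: x ≈ 92.397, y ≈ 1.901 km (keep extra digits for the depth step; rounded: 92.4, 1.9).
Then from the Site 1 sphere: z² = 208.16² − (x + 24.2)² − (y − 162.1)² with x = 92.397, y = 1.901, so z ≈ 63.812 ≈ 63.8 km.
Check against Site 4 (with the unrounded solution): distance 264.10 ≈ 264.10 km. ✓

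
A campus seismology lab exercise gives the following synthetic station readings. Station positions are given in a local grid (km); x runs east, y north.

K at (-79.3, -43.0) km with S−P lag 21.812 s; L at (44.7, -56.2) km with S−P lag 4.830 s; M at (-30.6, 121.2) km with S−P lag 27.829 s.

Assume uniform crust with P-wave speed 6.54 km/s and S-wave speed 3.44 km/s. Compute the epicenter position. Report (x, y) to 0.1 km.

78.9 km east, -48.5 km north

Distance from S−P lag: d = Δt · v_P v_S / (v_P − v_S) = Δt · (6.54·3.44)/(6.54−3.44) ≈ 7.2573·Δt.
So d_K = 158.30, d_L = 35.05, d_M = 201.96 km.
Circle about each station: (x + 79.3)² + (y + 43.0)² = 158.30²; (x − 44.7)² + (y + 56.2)² = 35.05²; (x + 30.6)² + (y − 121.2)² = 201.96².
Subtracting pairs of circle equations eliminates x²+y² and gives linear equations (the radical axes):
248.0 x − 26.4 y = 20849.43
97.4 x + 328.4 y = -8240.64
Solving the 2×2 system: x ≈ 78.9, y ≈ -48.5 km.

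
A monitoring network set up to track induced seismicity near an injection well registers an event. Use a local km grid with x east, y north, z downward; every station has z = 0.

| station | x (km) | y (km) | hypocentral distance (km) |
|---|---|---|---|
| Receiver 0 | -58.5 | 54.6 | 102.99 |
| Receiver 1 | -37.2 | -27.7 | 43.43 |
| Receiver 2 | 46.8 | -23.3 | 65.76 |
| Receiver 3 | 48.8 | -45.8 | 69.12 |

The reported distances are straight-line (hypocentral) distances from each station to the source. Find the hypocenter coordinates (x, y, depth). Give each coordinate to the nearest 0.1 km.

Each station gives a sphere (x−x_i)² + (y−y_i)² + z² = d_i² (stations at z=0).
Subtracting the Receiver 0 sphere from Receiver 1 and Receiver 2: z² cancels, leaving linear equations in x and y:
42.6 x − 164.6 y = 4468.50
210.6 x − 155.8 y = 2612.28
Solving: x ≈ -9.498, y ≈ -29.606 km (keep extra digits for the depth step; rounded: -9.5, -29.6).
Then from the Receiver 0 sphere: z² = 102.99² − (x + 58.5)² − (y − 54.6)² with x = -9.498, y = -29.606, so z ≈ 33.393 ≈ 33.4 km.
Check against Receiver 3 (with the unrounded solution): distance 69.11 ≈ 69.12 km. ✓

x ≈ -9.5 km, y ≈ -29.6 km, depth ≈ 33.4 km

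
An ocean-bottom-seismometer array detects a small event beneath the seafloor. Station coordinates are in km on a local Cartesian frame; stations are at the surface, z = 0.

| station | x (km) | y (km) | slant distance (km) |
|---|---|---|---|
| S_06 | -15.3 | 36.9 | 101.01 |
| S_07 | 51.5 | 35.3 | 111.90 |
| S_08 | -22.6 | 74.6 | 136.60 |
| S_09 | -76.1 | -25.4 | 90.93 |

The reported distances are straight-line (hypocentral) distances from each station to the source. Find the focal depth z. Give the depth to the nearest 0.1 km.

depth ≈ 43.9 km

Each station gives a sphere (x−x_i)² + (y−y_i)² + z² = d_i² (stations at z=0).
Subtracting the S_06 sphere from S_07 and S_08: z² cancels, leaving linear equations in x and y:
133.6 x − 3.2 y = -15.95
-14.6 x + 75.4 y = -3976.32
Solving: x ≈ -1.389, y ≈ -53.005 km (keep extra digits for the depth step; rounded: -1.4, -53.0).
Then from the S_06 sphere: z² = 101.01² − (x + 15.3)² − (y − 36.9)² with x = -1.389, y = -53.005, so z ≈ 43.893 ≈ 43.9 km.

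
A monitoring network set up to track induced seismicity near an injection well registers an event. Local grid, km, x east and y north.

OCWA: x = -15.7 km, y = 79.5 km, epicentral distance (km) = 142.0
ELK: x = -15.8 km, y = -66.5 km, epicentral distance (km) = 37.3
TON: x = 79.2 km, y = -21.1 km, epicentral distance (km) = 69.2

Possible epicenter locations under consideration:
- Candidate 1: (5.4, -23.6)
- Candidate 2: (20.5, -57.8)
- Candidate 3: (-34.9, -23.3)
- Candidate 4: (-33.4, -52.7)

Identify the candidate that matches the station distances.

For each candidate, compare |candidate − station| to the reported distance:
Candidate 1: residuals OCWA 36.8, ELK 10.6, TON 4.6 → max 36.8 km
Candidate 2: residuals OCWA 0.0, ELK 0.0, TON 0.0 → max 0.0 km
Candidate 3: residuals OCWA 37.4, ELK 9.9, TON 44.9 → max 44.9 km
Candidate 4: residuals OCWA 8.6, ELK 14.9, TON 47.8 → max 47.8 km
Only Candidate 2 has all residuals ≈ 0.

Candidate 2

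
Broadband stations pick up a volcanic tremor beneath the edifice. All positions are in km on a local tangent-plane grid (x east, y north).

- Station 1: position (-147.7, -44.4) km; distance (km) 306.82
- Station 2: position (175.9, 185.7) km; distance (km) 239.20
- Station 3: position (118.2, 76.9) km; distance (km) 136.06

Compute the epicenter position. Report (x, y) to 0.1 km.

Circle about each station: (x + 147.7)² + (y + 44.4)² = 306.82²; (x − 175.9)² + (y − 185.7)² = 239.20²; (x − 118.2)² + (y − 76.9)² = 136.06².
Subtracting the Station 1 equation from the Station 2 and Station 3 equations removes the quadratic terms:
647.2 x + 460.2 y = 78560.52
531.8 x + 242.6 y = 71724.39
Solving the 2×2 system: x ≈ 159.0, y ≈ -52.9 km.
Check against Station 1 (with the unrounded x, y): √((x + 147.7)²+(y + 44.4)²) = 306.83 ≈ 306.82 km. ✓

(159.0, -52.9)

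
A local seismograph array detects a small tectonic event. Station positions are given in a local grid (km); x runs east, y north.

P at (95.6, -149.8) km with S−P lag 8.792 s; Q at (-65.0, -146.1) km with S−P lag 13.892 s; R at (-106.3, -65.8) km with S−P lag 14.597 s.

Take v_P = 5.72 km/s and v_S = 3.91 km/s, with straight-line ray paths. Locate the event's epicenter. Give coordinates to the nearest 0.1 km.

(72.7, -43.6)

Distance from S−P lag: d = Δt · v_P v_S / (v_P − v_S) = Δt · (5.72·3.91)/(5.72−3.91) ≈ 12.3565·Δt.
So d_P = 108.64, d_Q = 171.66, d_R = 180.37 km.
Circle about each station: (x − 95.6)² + (y + 149.8)² = 108.64²; (x + 65.0)² + (y + 146.1)² = 171.66²; (x + 106.3)² + (y + 65.8)² = 180.37².
Subtracting pairs of circle equations eliminates x²+y² and gives linear equations (the radical axes):
-321.2 x + 7.4 y = -23673.70
-403.8 x + 168.0 y = -36680.76
Solving the 2×2 system: x ≈ 72.7, y ≈ -43.6 km.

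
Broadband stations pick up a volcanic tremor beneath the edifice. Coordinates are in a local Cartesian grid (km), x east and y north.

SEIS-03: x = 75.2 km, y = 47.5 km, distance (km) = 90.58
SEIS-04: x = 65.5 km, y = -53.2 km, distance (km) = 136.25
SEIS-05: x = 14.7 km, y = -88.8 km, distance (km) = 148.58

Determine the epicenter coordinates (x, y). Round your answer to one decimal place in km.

-14.9 km east, 56.8 km north

Circle about each station: (x − 75.2)² + (y − 47.5)² = 90.58²; (x − 65.5)² + (y + 53.2)² = 136.25²; (x − 14.7)² + (y + 88.8)² = 148.58².
Subtracting the SEIS-03 equation from the SEIS-04 and SEIS-05 equations removes the quadratic terms:
-19.4 x − 201.4 y = -11150.13
-121.0 x − 272.6 y = -13681.04
Solving the 2×2 system: x ≈ -14.9, y ≈ 56.8 km.
Check against SEIS-03 (with the unrounded x, y): √((x − 75.2)²+(y − 47.5)²) = 90.57 ≈ 90.58 km. ✓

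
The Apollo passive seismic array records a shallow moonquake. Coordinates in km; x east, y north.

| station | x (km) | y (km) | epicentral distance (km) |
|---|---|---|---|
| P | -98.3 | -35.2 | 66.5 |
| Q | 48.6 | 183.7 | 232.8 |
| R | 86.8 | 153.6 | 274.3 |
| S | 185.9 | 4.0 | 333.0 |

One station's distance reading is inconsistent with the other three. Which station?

Solve using three stations at a time. Using P, R, S (subtract circle equations pairwise → linear system) gives (x, y) ≈ (-147.1, 10.2).
Distances from that point to each station vs reported:
  P: calculated 66.6 vs reported 66.5 → residual 0.1 km
  Q: calculated 261.5 vs reported 232.8 → residual 28.7 km
  R: calculated 274.3 vs reported 274.3 → residual 0.0 km
  S: calculated 333.0 vs reported 333.0 → residual 0.0 km
P, R, S are mutually consistent (residuals ≈ 0); Q is off by 28.7 km.

Q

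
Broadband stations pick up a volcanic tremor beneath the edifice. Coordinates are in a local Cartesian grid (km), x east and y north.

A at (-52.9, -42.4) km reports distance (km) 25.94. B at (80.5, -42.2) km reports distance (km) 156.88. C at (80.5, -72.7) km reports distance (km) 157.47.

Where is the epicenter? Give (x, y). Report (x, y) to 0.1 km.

-75.9 km east, -54.4 km north

Circle about each station: (x + 52.9)² + (y + 42.4)² = 25.94²; (x − 80.5)² + (y + 42.2)² = 156.88²; (x − 80.5)² + (y + 72.7)² = 157.47².
Subtracting the A equation from the B and C equations removes the quadratic terms:
266.8 x + 0.4 y = -20273.53
266.8 x − 60.6 y = -16954.55
Solving the 2×2 system: x ≈ -75.9, y ≈ -54.4 km.
Check against A (with the unrounded x, y): √((x + 52.9)²+(y + 42.4)²) = 25.95 ≈ 25.94 km. ✓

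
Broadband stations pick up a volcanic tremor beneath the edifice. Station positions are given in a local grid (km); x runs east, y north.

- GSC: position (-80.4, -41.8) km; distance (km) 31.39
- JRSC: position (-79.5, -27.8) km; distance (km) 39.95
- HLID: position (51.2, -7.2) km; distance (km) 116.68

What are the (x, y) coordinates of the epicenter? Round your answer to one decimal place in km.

-53.7 km east, -58.3 km north

Circle about each station: (x + 80.4)² + (y + 41.8)² = 31.39²; (x + 79.5)² + (y + 27.8)² = 39.95²; (x − 51.2)² + (y + 7.2)² = 116.68².
Subtracting pairs of circle equations eliminates x²+y² and gives linear equations (the radical axes):
1.8 x + 28.0 y = -1728.98
263.2 x + 69.2 y = -18167.01
Solving the 2×2 system: x ≈ -53.7, y ≈ -58.3 km.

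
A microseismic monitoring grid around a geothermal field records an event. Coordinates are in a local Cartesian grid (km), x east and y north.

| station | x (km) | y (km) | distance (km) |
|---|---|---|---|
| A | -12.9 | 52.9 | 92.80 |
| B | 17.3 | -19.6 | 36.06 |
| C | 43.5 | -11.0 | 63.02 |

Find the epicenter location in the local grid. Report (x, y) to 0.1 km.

x ≈ -12.5 km, y ≈ -39.9 km

Circle about each station: (x + 12.9)² + (y − 52.9)² = 92.80²; (x − 17.3)² + (y + 19.6)² = 36.06²; (x − 43.5)² + (y + 11.0)² = 63.02².
Subtracting the A equation from the B and C equations removes the quadratic terms:
60.4 x − 145.0 y = 5030.15
112.8 x − 127.8 y = 3688.75
Solving the 2×2 system: x ≈ -12.5, y ≈ -39.9 km.
Check against A (with the unrounded x, y): √((x + 12.9)²+(y − 52.9)²) = 92.80 ≈ 92.80 km. ✓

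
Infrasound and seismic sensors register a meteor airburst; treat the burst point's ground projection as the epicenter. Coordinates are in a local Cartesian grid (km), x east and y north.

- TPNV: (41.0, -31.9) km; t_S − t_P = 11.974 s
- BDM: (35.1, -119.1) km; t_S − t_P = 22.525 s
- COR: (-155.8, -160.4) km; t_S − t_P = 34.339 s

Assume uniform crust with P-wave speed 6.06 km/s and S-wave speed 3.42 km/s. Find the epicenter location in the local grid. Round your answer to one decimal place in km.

Distance from S−P lag: d = Δt · v_P v_S / (v_P − v_S) = Δt · (6.06·3.42)/(6.06−3.42) ≈ 7.8505·Δt.
So d_TPNV = 94.00, d_BDM = 176.83, d_COR = 269.58 km.
Circle about each station: (x − 41.0)² + (y + 31.9)² = 94.00²; (x − 35.1)² + (y + 119.1)² = 176.83²; (x + 155.8)² + (y + 160.4)² = 269.58².
Subtracting the TPNV equation from the BDM and COR equations removes the quadratic terms:
-11.8 x − 174.4 y = -9714.64
-393.6 x − 257.0 y = -16534.19
Solving the 2×2 system: x ≈ 5.9, y ≈ 55.3 km.
Check against TPNV (with the unrounded x, y): √((x − 41.0)²+(y + 31.9)²) = 94.00 ≈ 94.00 km. ✓

x ≈ 5.9 km, y ≈ 55.3 km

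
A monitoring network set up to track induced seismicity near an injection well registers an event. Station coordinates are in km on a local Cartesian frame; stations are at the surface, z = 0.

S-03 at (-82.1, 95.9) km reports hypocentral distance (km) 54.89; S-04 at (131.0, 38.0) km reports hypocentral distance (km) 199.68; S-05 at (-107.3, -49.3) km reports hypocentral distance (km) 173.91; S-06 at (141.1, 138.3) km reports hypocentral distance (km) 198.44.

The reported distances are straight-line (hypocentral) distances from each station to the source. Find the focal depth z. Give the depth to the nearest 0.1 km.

Each station gives a sphere (x−x_i)² + (y−y_i)² + z² = d_i² (stations at z=0).
Subtracting the S-03 sphere from S-04 and S-05: z² cancels, leaving linear equations in x and y:
426.2 x − 115.8 y = -34191.41
-50.4 x − 290.4 y = -29225.22
Solving: x ≈ -50.499, y ≈ 109.402 km (keep extra digits for the depth step; rounded: -50.5, 109.4).
Then from the S-03 sphere: z² = 54.89² − (x + 82.1)² − (y − 95.9)² with x = -50.499, y = 109.402, so z ≈ 42.802 ≈ 42.8 km.
Check against S-06 (with the unrounded solution): distance 198.44 ≈ 198.44 km. ✓

z ≈ 42.8 km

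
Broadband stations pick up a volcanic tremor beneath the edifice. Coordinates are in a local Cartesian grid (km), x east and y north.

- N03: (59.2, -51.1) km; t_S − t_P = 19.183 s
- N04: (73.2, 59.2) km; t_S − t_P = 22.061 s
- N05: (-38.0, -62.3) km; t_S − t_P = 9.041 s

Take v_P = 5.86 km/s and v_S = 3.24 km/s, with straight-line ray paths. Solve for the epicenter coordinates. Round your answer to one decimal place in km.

Distance from S−P lag: d = Δt · v_P v_S / (v_P − v_S) = Δt · (5.86·3.24)/(5.86−3.24) ≈ 7.2467·Δt.
So d_N03 = 139.01, d_N04 = 159.87, d_N05 = 65.52 km.
Circle about each station: (x − 59.2)² + (y + 51.1)² = 139.01²; (x − 73.2)² + (y − 59.2)² = 159.87²; (x + 38.0)² + (y + 62.3)² = 65.52².
Subtracting the N03 equation from the N04 and N05 equations removes the quadratic terms:
28.0 x + 220.6 y = -3487.61
-194.4 x − 22.4 y = 14240.35
Solving the 2×2 system: x ≈ -72.5, y ≈ -6.6 km.

(-72.5, -6.6)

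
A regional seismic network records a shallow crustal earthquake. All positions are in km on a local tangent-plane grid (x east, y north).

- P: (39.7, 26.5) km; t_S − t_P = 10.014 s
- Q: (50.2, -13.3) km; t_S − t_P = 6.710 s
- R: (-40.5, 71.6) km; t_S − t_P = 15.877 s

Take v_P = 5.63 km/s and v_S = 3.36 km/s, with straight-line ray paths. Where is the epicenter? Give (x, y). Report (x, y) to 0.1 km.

Distance from S−P lag: d = Δt · v_P v_S / (v_P − v_S) = Δt · (5.63·3.36)/(5.63−3.36) ≈ 8.3334·Δt.
So d_P = 83.45, d_Q = 55.92, d_R = 132.31 km.
Circle about each station: (x − 39.7)² + (y − 26.5)² = 83.45²; (x − 50.2)² + (y + 13.3)² = 55.92²; (x + 40.5)² + (y − 71.6)² = 132.31².
Subtracting the P equation from the Q and R equations removes the quadratic terms:
21.0 x − 79.6 y = 4255.45
-160.4 x + 90.2 y = -6053.56
Solving the 2×2 system: x ≈ 9.0, y ≈ -51.1 km.
Check against P (with the unrounded x, y): √((x − 39.7)²+(y − 26.5)²) = 83.43 ≈ 83.45 km. ✓

(9.0, -51.1)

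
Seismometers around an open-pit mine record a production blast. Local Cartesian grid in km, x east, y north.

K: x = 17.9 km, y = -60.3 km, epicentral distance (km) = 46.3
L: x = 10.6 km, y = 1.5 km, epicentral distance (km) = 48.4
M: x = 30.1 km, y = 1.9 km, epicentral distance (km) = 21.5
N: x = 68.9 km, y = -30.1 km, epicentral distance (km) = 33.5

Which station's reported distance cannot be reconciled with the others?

L

Solve using three stations at a time. Using K, M, N (subtract circle equations pairwise → linear system) gives (x, y) ≈ (37.5, -18.3).
Distances from that point to each station vs reported:
  K: calculated 46.3 vs reported 46.3 → residual 0.0 km
  L: calculated 33.4 vs reported 48.4 → residual 15.0 km
  M: calculated 21.5 vs reported 21.5 → residual 0.0 km
  N: calculated 33.5 vs reported 33.5 → residual 0.0 km
K, M, N are mutually consistent (residuals ≈ 0); L is off by 15.0 km.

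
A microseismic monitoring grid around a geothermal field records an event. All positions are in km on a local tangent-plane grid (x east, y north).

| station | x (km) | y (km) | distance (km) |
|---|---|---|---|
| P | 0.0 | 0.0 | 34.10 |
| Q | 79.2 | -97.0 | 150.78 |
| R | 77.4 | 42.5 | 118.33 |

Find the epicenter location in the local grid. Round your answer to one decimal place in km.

Circle about each station: x² + y² = 34.10²; (x − 79.2)² + (y + 97.0)² = 150.78²; (x − 77.4)² + (y − 42.5)² = 118.33².
Subtracting pairs of circle equations eliminates x²+y² and gives linear equations (the radical axes):
158.4 x − 194.0 y = -5890.16
154.8 x + 85.0 y = -5042.17
Solving the 2×2 system: x ≈ -34.0, y ≈ 2.6 km.
Check against P (with the unrounded x, y): √(x²+y²) = 34.10 ≈ 34.10 km. ✓

x ≈ -34.0 km, y ≈ 2.6 km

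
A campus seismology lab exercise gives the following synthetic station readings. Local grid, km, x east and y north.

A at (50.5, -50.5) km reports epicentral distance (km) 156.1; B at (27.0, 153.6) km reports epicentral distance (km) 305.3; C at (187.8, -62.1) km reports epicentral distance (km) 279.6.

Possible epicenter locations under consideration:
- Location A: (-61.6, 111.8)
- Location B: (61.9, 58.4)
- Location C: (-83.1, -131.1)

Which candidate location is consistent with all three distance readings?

For each candidate, compare |candidate − station| to the reported distance:
Location A: residuals A 41.2, B 207.3, C 24.4 → max 207.3 km
Location B: residuals A 46.6, B 203.9, C 105.3 → max 203.9 km
Location C: residuals A 0.1, B 0.1, C 0.1 → max 0.1 km
Only Location C has all residuals ≈ 0.

Location C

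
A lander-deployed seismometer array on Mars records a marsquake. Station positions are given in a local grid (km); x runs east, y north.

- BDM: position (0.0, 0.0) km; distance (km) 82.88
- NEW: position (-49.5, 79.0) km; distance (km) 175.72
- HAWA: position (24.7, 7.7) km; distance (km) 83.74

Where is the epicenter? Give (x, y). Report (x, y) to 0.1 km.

34.2 km east, -75.5 km north

Circle about each station: x² + y² = 82.88²; (x + 49.5)² + (y − 79.0)² = 175.72²; (x − 24.7)² + (y − 7.7)² = 83.74².
Subtracting the BDM equation from the NEW and HAWA equations removes the quadratic terms:
-99.0 x + 158.0 y = -15317.17
49.4 x + 15.4 y = 526.09
Solving the 2×2 system: x ≈ 34.2, y ≈ -75.5 km.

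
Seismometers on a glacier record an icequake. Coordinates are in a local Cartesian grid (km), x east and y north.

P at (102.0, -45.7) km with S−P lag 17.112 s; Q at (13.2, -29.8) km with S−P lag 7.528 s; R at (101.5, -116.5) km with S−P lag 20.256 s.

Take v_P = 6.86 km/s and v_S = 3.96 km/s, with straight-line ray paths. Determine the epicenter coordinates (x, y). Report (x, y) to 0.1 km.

-53.6 km east, -7.2 km north

Distance from S−P lag: d = Δt · v_P v_S / (v_P − v_S) = Δt · (6.86·3.96)/(6.86−3.96) ≈ 9.3674·Δt.
So d_P = 160.30, d_Q = 70.52, d_R = 189.75 km.
Circle about each station: (x − 102.0)² + (y + 45.7)² = 160.30²; (x − 13.2)² + (y + 29.8)² = 70.52²; (x − 101.5)² + (y + 116.5)² = 189.75².
Subtracting the P equation from the Q and R equations removes the quadratic terms:
-177.6 x + 31.8 y = 9292.81
-1.0 x − 141.6 y = 1073.04
Solving the 2×2 system: x ≈ -53.6, y ≈ -7.2 km.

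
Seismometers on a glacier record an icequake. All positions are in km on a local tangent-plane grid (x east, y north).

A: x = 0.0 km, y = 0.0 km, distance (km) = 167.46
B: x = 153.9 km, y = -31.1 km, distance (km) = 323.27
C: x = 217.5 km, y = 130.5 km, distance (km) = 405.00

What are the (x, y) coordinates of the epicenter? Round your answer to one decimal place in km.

Circle about each station: x² + y² = 167.46²; (x − 153.9)² + (y + 31.1)² = 323.27²; (x − 217.5)² + (y − 130.5)² = 405.00².
Subtracting pairs of circle equations eliminates x²+y² and gives linear equations (the radical axes):
307.8 x − 62.2 y = -51808.22
435.0 x + 261.0 y = -71645.65
Solving the 2×2 system: x ≈ -167.4, y ≈ 4.5 km.
Check against A (with the unrounded x, y): √(x²+y²) = 167.47 ≈ 167.46 km. ✓

(-167.4, 4.5)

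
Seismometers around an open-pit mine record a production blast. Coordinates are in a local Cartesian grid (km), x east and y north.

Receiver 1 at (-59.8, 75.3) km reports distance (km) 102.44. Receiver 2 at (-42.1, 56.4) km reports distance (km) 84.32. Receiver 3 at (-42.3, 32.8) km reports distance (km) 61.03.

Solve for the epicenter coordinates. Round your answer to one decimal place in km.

Circle about each station: (x + 59.8)² + (y − 75.3)² = 102.44²; (x + 42.1)² + (y − 56.4)² = 84.32²; (x + 42.3)² + (y − 32.8)² = 61.03².
Subtracting the Receiver 1 equation from the Receiver 2 and Receiver 3 equations removes the quadratic terms:
35.4 x − 37.8 y = -908.67
35.0 x − 85.0 y = 388.29
Solving the 2×2 system: x ≈ -54.5, y ≈ -27.0 km.
Check against Receiver 1 (with the unrounded x, y): √((x + 59.8)²+(y − 75.3)²) = 102.45 ≈ 102.44 km. ✓

(-54.5, -27.0)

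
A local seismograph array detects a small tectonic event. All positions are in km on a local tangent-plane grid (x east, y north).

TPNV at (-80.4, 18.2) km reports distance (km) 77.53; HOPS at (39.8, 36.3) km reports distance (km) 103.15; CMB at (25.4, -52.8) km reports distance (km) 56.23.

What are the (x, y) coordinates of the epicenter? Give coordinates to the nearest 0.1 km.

x ≈ -29.4 km, y ≈ -40.2 km

Circle about each station: (x + 80.4)² + (y − 18.2)² = 77.53²; (x − 39.8)² + (y − 36.3)² = 103.15²; (x − 25.4)² + (y + 52.8)² = 56.23².
Subtracting the TPNV equation from the HOPS and CMB equations removes the quadratic terms:
240.4 x + 36.2 y = -8522.69
211.6 x − 142.0 y = -513.31
Solving the 2×2 system: x ≈ -29.4, y ≈ -40.2 km.
Check against TPNV (with the unrounded x, y): √((x + 80.4)²+(y − 18.2)²) = 77.53 ≈ 77.53 km. ✓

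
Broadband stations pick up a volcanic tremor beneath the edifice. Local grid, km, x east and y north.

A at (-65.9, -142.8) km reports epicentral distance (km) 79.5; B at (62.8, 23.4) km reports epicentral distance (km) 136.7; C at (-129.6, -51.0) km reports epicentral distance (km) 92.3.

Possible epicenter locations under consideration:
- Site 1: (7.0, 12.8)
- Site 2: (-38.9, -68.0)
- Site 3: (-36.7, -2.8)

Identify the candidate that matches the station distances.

For each candidate, compare |candidate − station| to the reported distance:
Site 1: residuals A 92.3, B 79.9, C 58.5 → max 92.3 km
Site 2: residuals A 0.0, B 0.0, C 0.0 → max 0.0 km
Site 3: residuals A 63.5, B 33.8, C 12.4 → max 63.5 km
Only Site 2 has all residuals ≈ 0.

Site 2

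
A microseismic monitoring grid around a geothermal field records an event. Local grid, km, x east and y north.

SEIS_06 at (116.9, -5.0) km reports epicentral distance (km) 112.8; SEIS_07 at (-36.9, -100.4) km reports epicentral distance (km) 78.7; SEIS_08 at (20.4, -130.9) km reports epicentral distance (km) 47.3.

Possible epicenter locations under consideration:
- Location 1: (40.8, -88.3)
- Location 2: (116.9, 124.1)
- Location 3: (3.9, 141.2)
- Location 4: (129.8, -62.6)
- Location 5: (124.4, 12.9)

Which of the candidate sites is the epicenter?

For each candidate, compare |candidate − station| to the reported distance:
Location 1: residuals SEIS_06 0.0, SEIS_07 0.1, SEIS_08 0.1 → max 0.1 km
Location 2: residuals SEIS_06 16.3, SEIS_07 193.4, SEIS_08 225.3 → max 225.3 km
Location 3: residuals SEIS_06 72.0, SEIS_07 166.3, SEIS_08 225.3 → max 225.3 km
Location 4: residuals SEIS_06 53.8, SEIS_07 92.2, SEIS_08 81.7 → max 92.2 km
Location 5: residuals SEIS_06 93.4, SEIS_07 118.4, SEIS_08 130.2 → max 130.2 km
Only Location 1 has all residuals ≈ 0.

Location 1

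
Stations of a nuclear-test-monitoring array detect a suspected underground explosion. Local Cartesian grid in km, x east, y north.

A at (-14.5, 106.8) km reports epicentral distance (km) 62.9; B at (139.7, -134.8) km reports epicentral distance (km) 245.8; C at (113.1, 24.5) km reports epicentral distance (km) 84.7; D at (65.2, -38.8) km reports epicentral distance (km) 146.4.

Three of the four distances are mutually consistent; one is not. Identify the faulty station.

Solve using three stations at a time. Using B, C, D (subtract circle equations pairwise → linear system) gives (x, y) ≈ (88.9, 105.7).
Distances from that point to each station vs reported:
  A: calculated 103.4 vs reported 62.9 → residual 40.5 km
  B: calculated 245.8 vs reported 245.8 → residual 0.0 km
  C: calculated 84.7 vs reported 84.7 → residual 0.0 km
  D: calculated 146.4 vs reported 146.4 → residual 0.0 km
B, C, D are mutually consistent (residuals ≈ 0); A is off by 40.5 km.

A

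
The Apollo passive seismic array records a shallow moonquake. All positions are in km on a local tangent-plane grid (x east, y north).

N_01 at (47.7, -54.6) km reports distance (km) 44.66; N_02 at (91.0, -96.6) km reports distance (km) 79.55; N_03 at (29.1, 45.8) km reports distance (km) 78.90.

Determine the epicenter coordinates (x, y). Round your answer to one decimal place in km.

74.4 km east, -18.8 km north

Circle about each station: (x − 47.7)² + (y + 54.6)² = 44.66²; (x − 91.0)² + (y + 96.6)² = 79.55²; (x − 29.1)² + (y − 45.8)² = 78.90².
Subtracting the N_01 equation from the N_02 and N_03 equations removes the quadratic terms:
86.6 x − 84.0 y = 8022.42
-37.2 x + 200.8 y = -6542.69
Solving the 2×2 system: x ≈ 74.4, y ≈ -18.8 km.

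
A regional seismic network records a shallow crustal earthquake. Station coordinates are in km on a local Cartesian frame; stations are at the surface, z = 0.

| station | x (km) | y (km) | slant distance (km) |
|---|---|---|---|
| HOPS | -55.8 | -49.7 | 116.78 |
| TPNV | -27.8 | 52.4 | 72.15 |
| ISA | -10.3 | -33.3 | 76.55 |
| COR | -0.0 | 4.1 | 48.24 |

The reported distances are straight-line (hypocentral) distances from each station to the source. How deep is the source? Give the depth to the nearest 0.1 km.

Each station gives a sphere (x−x_i)² + (y−y_i)² + z² = d_i² (stations at z=0).
Subtracting the HOPS sphere from TPNV and ISA: z² cancels, leaving linear equations in x and y:
56.0 x + 204.2 y = 6366.82
91.0 x + 32.8 y = 3408.92
Solving: x ≈ 29.099, y ≈ 23.199 km (keep extra digits for the depth step; rounded: 29.1, 23.2).
Then from the HOPS sphere: z² = 116.78² − (x + 55.8)² − (y + 49.7)² with x = 29.099, y = 23.199, so z ≈ 33.399 ≈ 33.4 km.

z ≈ 33.4 km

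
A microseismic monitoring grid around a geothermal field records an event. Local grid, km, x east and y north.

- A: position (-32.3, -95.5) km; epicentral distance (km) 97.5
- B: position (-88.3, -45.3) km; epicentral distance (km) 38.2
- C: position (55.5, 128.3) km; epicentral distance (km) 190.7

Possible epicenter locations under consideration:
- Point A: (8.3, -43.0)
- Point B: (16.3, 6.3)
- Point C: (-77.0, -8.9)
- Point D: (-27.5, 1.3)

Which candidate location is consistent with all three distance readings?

Point C

For each candidate, compare |candidate − station| to the reported distance:
Point A: residuals A 31.1, B 58.4, C 13.0 → max 58.4 km
Point B: residuals A 15.3, B 78.4, C 62.6 → max 78.4 km
Point C: residuals A 0.0, B 0.1, C 0.0 → max 0.1 km
Point D: residuals A 0.6, B 38.4, C 39.0 → max 39.0 km
Only Point C has all residuals ≈ 0.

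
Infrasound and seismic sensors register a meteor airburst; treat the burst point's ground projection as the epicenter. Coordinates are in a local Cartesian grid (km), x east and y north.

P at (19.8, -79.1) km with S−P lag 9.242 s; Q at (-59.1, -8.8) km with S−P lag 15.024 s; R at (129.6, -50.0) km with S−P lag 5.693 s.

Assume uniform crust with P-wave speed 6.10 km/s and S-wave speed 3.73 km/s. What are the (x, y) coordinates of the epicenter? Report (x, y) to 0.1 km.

x ≈ 84.8 km, y ≈ -18.7 km

Distance from S−P lag: d = Δt · v_P v_S / (v_P − v_S) = Δt · (6.10·3.73)/(6.10−3.73) ≈ 9.6004·Δt.
So d_P = 88.73, d_Q = 144.24, d_R = 54.66 km.
Circle about each station: (x − 19.8)² + (y + 79.1)² = 88.73²; (x + 59.1)² + (y + 8.8)² = 144.24²; (x − 129.6)² + (y + 50.0)² = 54.66².
Subtracting pairs of circle equations eliminates x²+y² and gives linear equations (the radical axes):
-157.8 x + 140.6 y = -16010.76
219.6 x + 58.2 y = 17532.61
Solving the 2×2 system: x ≈ 84.8, y ≈ -18.7 km.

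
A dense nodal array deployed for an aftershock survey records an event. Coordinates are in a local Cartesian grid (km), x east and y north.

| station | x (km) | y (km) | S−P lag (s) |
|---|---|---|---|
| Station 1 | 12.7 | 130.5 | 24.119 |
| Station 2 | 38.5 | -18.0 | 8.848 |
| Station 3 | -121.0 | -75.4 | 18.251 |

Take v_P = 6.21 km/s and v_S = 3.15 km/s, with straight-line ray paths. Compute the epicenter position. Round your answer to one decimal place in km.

x ≈ -18.0 km, y ≈ -20.6 km

Distance from S−P lag: d = Δt · v_P v_S / (v_P − v_S) = Δt · (6.21·3.15)/(6.21−3.15) ≈ 6.3926·Δt.
So d_Station 1 = 154.18, d_Station 2 = 56.56, d_Station 3 = 116.67 km.
Circle about each station: (x − 12.7)² + (y − 130.5)² = 154.18²; (x − 38.5)² + (y + 18.0)² = 56.56²; (x + 121.0)² + (y + 75.4)² = 116.67².
Subtracting the Station 1 equation from the Station 2 and Station 3 equations removes the quadratic terms:
51.6 x − 297.0 y = 5187.15
-267.4 x − 411.8 y = 13294.20
Solving the 2×2 system: x ≈ -18.0, y ≈ -20.6 km.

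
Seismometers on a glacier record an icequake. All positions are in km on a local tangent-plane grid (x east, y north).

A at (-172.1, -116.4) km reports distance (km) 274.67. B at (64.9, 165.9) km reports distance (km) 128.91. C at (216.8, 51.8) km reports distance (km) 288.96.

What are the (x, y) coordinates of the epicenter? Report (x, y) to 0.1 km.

Circle about each station: (x + 172.1)² + (y + 116.4)² = 274.67²; (x − 64.9)² + (y − 165.9)² = 128.91²; (x − 216.8)² + (y − 51.8)² = 288.96².
Subtracting pairs of circle equations eliminates x²+y² and gives linear equations (the radical axes):
474.0 x + 564.6 y = 47393.27
777.8 x + 336.4 y = -1536.16
Solving the 2×2 system: x ≈ -60.1, y ≈ 134.4 km.

(-60.1, 134.4)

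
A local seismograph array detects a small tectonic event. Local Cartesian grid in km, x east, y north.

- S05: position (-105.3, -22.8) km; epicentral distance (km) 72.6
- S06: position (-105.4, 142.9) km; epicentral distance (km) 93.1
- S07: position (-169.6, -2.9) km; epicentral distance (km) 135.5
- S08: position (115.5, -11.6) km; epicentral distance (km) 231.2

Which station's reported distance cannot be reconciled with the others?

S07

Solve using three stations at a time. Using S05, S06, S08 (subtract circle equations pairwise → linear system) gives (x, y) ≈ (-107.4, 49.8).
Distances from that point to each station vs reported:
  S05: calculated 72.6 vs reported 72.6 → residual 0.0 km
  S06: calculated 93.1 vs reported 93.1 → residual 0.0 km
  S07: calculated 81.5 vs reported 135.5 → residual 54.0 km
  S08: calculated 231.2 vs reported 231.2 → residual 0.0 km
S05, S06, S08 are mutually consistent (residuals ≈ 0); S07 is off by 54.0 km.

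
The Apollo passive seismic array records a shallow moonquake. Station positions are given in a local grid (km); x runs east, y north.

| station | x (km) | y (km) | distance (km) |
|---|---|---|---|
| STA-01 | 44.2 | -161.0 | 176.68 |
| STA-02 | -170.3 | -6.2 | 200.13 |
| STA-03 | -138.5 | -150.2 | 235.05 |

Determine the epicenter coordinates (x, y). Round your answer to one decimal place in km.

28.7 km east, 15.0 km north

Circle about each station: (x − 44.2)² + (y + 161.0)² = 176.68²; (x + 170.3)² + (y + 6.2)² = 200.13²; (x + 138.5)² + (y + 150.2)² = 235.05².
Subtracting the STA-01 equation from the STA-02 and STA-03 equations removes the quadratic terms:
-429.0 x + 309.6 y = -7670.30
-365.4 x + 21.6 y = -10165.03
Solving the 2×2 system: x ≈ 28.7, y ≈ 15.0 km.
Check against STA-01 (with the unrounded x, y): √((x − 44.2)²+(y + 161.0)²) = 176.68 ≈ 176.68 km. ✓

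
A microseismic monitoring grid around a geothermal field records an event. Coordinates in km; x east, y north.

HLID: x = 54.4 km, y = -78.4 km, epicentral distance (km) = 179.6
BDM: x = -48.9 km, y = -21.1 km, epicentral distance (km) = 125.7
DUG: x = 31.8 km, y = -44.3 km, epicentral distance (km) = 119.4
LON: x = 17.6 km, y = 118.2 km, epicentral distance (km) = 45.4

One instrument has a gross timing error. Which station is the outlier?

Solve using three stations at a time. Using BDM, DUG, LON (subtract circle equations pairwise → linear system) gives (x, y) ≈ (32.0, 75.1).
Distances from that point to each station vs reported:
  HLID: calculated 155.1 vs reported 179.6 → residual 24.5 km
  BDM: calculated 125.7 vs reported 125.7 → residual 0.0 km
  DUG: calculated 119.4 vs reported 119.4 → residual 0.0 km
  LON: calculated 45.4 vs reported 45.4 → residual 0.0 km
BDM, DUG, LON are mutually consistent (residuals ≈ 0); HLID is off by 24.5 km.

HLID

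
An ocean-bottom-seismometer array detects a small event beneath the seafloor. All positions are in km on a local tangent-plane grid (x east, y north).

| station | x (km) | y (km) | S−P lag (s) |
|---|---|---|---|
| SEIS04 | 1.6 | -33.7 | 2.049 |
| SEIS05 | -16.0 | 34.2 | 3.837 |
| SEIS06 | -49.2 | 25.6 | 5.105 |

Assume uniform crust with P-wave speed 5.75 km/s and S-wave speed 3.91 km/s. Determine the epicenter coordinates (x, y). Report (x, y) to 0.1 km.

(2.9, -8.7)

Distance from S−P lag: d = Δt · v_P v_S / (v_P − v_S) = Δt · (5.75·3.91)/(5.75−3.91) ≈ 12.2188·Δt.
So d_SEIS04 = 25.04, d_SEIS05 = 46.88, d_SEIS06 = 62.38 km.
Circle about each station: (x − 1.6)² + (y + 33.7)² = 25.04²; (x + 16.0)² + (y − 34.2)² = 46.88²; (x + 49.2)² + (y − 25.6)² = 62.38².
Subtracting pairs of circle equations eliminates x²+y² and gives linear equations (the radical axes):
-35.2 x + 135.8 y = -1283.34
-101.6 x + 118.6 y = -1326.51
Solving the 2×2 system: x ≈ 2.9, y ≈ -8.7 km.
Check against SEIS04 (with the unrounded x, y): √((x − 1.6)²+(y + 33.7)²) = 25.04 ≈ 25.04 km. ✓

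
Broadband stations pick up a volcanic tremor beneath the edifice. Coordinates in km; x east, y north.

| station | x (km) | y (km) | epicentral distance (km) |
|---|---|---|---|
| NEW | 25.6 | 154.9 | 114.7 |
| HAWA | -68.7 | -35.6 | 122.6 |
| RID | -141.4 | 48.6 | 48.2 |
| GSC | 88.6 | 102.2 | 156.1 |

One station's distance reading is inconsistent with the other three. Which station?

RID

Solve using three stations at a time. Using NEW, HAWA, GSC (subtract circle equations pairwise → linear system) gives (x, y) ≈ (-66.7, 86.9).
Distances from that point to each station vs reported:
  NEW: calculated 114.6 vs reported 114.7 → residual 0.1 km
  HAWA: calculated 122.5 vs reported 122.6 → residual 0.1 km
  RID: calculated 84.0 vs reported 48.2 → residual 35.8 km
  GSC: calculated 156.1 vs reported 156.1 → residual 0.0 km
NEW, HAWA, GSC are mutually consistent (residuals ≈ 0); RID is off by 35.8 km.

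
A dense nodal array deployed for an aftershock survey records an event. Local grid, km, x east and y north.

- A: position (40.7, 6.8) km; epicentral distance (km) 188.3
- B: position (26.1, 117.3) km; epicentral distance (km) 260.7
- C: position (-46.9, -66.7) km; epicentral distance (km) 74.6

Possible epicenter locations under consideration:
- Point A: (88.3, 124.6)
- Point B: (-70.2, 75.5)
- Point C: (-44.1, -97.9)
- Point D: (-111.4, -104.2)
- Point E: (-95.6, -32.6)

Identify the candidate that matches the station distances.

For each candidate, compare |candidate − station| to the reported distance:
Point A: residuals A 61.2, B 198.1, C 159.7 → max 198.1 km
Point B: residuals A 57.8, B 155.7, C 69.5 → max 155.7 km
Point C: residuals A 53.6, B 34.3, C 43.3 → max 53.6 km
Point D: residuals A 0.0, B 0.0, C 0.0 → max 0.0 km
Point E: residuals A 46.4, B 67.6, C 15.1 → max 67.6 km
Only Point D has all residuals ≈ 0.

Point D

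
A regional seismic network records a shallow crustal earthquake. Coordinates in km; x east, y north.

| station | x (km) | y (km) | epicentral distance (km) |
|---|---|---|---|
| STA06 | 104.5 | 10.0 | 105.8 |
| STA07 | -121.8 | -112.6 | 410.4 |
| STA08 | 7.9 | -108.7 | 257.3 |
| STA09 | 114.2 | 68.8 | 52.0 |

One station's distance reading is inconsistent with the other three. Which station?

STA07

Solve using three stations at a time. Using STA06, STA08, STA09 (subtract circle equations pairwise → linear system) gives (x, y) ≈ (151.8, 104.6).
Distances from that point to each station vs reported:
  STA06: calculated 105.7 vs reported 105.8 → residual 0.1 km
  STA07: calculated 349.3 vs reported 410.4 → residual 61.1 km
  STA08: calculated 257.3 vs reported 257.3 → residual 0.0 km
  STA09: calculated 51.9 vs reported 52.0 → residual 0.1 km
STA06, STA08, STA09 are mutually consistent (residuals ≈ 0); STA07 is off by 61.1 km.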